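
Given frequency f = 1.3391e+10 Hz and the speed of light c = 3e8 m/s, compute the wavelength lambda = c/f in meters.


lambda = c / f = 3.0000e+08 / 1.3391e+10 = 0.02240 m

0.02240 m


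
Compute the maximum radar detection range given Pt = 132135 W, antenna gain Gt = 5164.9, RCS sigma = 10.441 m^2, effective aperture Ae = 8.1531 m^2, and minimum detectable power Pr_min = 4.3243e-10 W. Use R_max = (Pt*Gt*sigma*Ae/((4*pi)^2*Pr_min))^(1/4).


R^4 = 132135*5164.9*10.441*8.1531 / ((4*pi)^2 * 4.3243e-10) = 8.507640e+17
R_max = 8.507640e+17^0.25 = 30371 m

30371 m


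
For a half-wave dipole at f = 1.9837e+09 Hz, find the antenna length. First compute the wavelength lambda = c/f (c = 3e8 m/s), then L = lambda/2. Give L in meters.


lambda = c / f = 3.0000e+08 / 1.9837e+09 = 0.1512325 m
L = lambda / 2 = 0.1512325 / 2 = 0.07562 m

0.07562 m


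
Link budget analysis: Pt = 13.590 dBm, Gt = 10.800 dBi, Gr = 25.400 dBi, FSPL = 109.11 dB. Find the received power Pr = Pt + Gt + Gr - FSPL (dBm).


Pr = 13.590 + 10.800 + 25.400 - 109.11 = -59.32 dBm

-59.32 dBm


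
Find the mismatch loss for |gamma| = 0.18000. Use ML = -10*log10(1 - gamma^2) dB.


ML = -10 * log10(1 - 0.18000^2) = -10 * log10(0.9676) = 0.1430 dB

0.1430 dB


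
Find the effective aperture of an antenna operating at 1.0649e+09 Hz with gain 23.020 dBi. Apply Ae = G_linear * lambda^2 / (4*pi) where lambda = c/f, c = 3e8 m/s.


lambda = c / f = 3.0000e+08 / 1.0649e+09 = 0.2817166 m
G_linear = 10^(23.020/10) = 200.4472
Ae = G_linear * lambda^2 / (4*pi) = 200.4472 * 0.2817166^2 / (4*pi) = 1.266 m^2

1.266 m^2


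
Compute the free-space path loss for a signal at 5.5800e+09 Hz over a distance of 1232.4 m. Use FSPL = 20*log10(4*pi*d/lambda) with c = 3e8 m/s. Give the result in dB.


lambda = c / f = 3.0000e+08 / 5.5800e+09 = 0.05376344 m
FSPL = 20 * log10(4*pi*1232.4/0.05376344) = 109.2 dB

109.2 dB


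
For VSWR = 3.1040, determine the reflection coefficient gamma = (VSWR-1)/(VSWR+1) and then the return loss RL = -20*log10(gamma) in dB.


gamma = (3.1040 - 1) / (3.1040 + 1) = 0.5126706
RL = -20 * log10(0.5126706) = 5.803 dB

5.803 dB


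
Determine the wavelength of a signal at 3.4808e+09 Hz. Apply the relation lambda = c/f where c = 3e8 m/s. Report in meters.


lambda = c / f = 3.0000e+08 / 3.4808e+09 = 0.08619 m

0.08619 m


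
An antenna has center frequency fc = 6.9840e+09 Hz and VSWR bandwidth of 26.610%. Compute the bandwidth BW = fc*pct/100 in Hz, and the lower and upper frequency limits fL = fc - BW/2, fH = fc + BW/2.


BW = 6.9840e+09 * 26.610/100 = 1.858442e+09 Hz
fL = 6.9840e+09 - 1.858442e+09/2 = 6.055e+09 Hz
fH = 6.9840e+09 + 1.858442e+09/2 = 7.913e+09 Hz

BW=1.858e+09 Hz, fL=6.055e+09 Hz, fH=7.913e+09 Hz


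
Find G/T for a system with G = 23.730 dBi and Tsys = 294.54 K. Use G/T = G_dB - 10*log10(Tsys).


G/T = 23.730 - 10*log10(294.54) = 23.730 - 24.69144 = -0.9614 dB/K

-0.9614 dB/K


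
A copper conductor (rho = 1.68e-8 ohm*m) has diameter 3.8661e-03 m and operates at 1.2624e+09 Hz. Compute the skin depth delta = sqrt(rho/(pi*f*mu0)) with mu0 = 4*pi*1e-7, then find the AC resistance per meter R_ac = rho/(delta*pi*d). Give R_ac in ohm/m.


delta = sqrt(1.68e-8 / (pi * 1.2624e+09 * 4*pi*1e-7)) = 1.836015e-06 m
R_ac = 1.68e-8 / (1.836015e-06 * pi * 3.8661e-03) = 0.7534 ohm/m

0.7534 ohm/m


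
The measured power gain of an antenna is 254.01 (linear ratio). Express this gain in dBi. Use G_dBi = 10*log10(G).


G_dBi = 10 * log10(254.01) = 24.05 dBi

24.05 dBi


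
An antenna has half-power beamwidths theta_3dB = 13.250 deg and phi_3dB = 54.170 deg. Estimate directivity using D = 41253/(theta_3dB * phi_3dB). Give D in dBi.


D_linear = 41253 / (13.250 * 54.170) = 57.47524
D_dBi = 10 * log10(57.47524) = 17.59 dBi

17.59 dBi


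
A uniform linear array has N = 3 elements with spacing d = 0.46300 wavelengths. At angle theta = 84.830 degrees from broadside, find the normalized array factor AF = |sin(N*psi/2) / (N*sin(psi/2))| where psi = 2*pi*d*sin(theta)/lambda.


psi = 2*pi*0.46300*sin(84.830 deg) = 2.897280 rad
AF = |sin(3*2.897280/2) / (3*sin(2.897280/2))| = 0.3135

0.3135


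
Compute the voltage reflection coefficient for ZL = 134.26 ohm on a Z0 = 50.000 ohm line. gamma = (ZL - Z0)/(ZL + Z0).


gamma = (134.26 - 50.000) / (134.26 + 50.000) = 0.4573

0.4573


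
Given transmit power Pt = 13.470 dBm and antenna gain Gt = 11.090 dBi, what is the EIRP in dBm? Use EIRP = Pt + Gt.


EIRP = Pt + Gt = 13.470 + 11.090 = 24.56 dBm

24.56 dBm


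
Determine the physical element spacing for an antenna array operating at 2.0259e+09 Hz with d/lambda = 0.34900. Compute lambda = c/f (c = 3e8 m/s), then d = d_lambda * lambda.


lambda = c / f = 3.0000e+08 / 2.0259e+09 = 0.1480823 m
d = 0.34900 * 0.1480823 = 0.05168 m

0.05168 m


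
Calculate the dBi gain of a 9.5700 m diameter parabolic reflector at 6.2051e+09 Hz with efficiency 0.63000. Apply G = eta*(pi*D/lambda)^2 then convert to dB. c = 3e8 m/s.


lambda = c / f = 3.0000e+08 / 6.2051e+09 = 0.04834733 m
G_linear = 0.63000 * (pi * 9.5700 / 0.04834733)^2 = 243623.5
G_dBi = 10 * log10(243623.5) = 53.87 dBi

53.87 dBi


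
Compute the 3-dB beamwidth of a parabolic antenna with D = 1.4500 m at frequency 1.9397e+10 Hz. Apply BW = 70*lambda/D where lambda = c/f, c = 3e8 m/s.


lambda = c / f = 3.0000e+08 / 1.9397e+10 = 0.01546631 m
BW = 70 * 0.01546631 / 1.4500 = 0.7466 deg

0.7466 deg


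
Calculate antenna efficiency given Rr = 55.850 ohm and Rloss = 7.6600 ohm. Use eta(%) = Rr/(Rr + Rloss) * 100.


eta = 55.850 / (55.850 + 7.6600) * 100 = 87.94%

87.94%


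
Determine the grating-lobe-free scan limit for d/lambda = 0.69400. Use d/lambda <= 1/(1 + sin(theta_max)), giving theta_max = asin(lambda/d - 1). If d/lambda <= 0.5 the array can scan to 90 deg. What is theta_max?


lambda/d - 1 = 1/0.69400 - 1 = 0.4409222
theta_max = asin(0.4409222) = 26.16 deg

26.16 deg


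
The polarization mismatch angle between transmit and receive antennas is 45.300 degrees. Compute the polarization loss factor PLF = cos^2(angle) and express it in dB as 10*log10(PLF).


PLF_linear = cos^2(45.300 deg) = 0.4947641
PLF_dB = 10 * log10(0.4947641) = -3.056 dB

-3.056 dB


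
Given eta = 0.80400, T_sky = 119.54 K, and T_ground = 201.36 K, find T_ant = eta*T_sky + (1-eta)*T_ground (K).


T_ant = 0.80400 * 119.54 + (1 - 0.80400) * 201.36 = 135.6 K

135.6 K


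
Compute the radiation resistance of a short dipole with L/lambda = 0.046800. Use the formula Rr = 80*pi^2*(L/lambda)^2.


Rr = 80 * pi^2 * (0.046800)^2 = 80 * 9.869604 * 2.190240e-03 = 1.729 ohm

1.729 ohm


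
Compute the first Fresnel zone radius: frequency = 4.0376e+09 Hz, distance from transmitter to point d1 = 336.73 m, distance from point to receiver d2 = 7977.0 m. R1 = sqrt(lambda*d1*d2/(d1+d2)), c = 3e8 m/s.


lambda = c / f = 3.0000e+08 / 4.0376e+09 = 0.07430157 m
R1 = sqrt(0.07430157 * 336.73 * 7977.0 / (336.73 + 7977.0)) = 4.900 m

4.900 m


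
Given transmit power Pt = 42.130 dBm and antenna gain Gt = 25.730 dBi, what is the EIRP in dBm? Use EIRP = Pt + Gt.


EIRP = Pt + Gt = 42.130 + 25.730 = 67.86 dBm

67.86 dBm


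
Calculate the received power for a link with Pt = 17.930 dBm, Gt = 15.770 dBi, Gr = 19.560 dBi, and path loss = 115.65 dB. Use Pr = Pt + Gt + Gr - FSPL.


Pr = 17.930 + 15.770 + 19.560 - 115.65 = -62.39 dBm

-62.39 dBm


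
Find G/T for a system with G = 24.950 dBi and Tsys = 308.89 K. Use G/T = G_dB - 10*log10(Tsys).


G/T = 24.950 - 10*log10(308.89) = 24.950 - 24.89804 = 0.05196 dB/K

0.05196 dB/K


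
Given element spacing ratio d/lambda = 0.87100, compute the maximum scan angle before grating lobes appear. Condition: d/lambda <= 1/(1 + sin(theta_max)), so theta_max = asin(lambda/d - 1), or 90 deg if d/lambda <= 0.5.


lambda/d - 1 = 1/0.87100 - 1 = 0.1481056
theta_max = asin(0.1481056) = 8.517 deg

8.517 deg


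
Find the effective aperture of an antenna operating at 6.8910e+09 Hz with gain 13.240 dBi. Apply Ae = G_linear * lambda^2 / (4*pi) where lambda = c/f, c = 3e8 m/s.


lambda = c / f = 3.0000e+08 / 6.8910e+09 = 0.04353505 m
G_linear = 10^(13.240/10) = 21.08628
Ae = G_linear * lambda^2 / (4*pi) = 21.08628 * 0.04353505^2 / (4*pi) = 3.180e-03 m^2

3.180e-03 m^2


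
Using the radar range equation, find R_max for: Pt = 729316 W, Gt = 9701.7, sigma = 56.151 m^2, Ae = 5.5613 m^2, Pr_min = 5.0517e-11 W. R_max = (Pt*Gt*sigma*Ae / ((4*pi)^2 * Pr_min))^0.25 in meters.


R^4 = 729316*9701.7*56.151*5.5613 / ((4*pi)^2 * 5.0517e-11) = 2.769747e+20
R_max = 2.769747e+20^0.25 = 129006 m

129006 m


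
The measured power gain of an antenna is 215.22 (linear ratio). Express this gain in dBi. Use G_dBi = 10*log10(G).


G_dBi = 10 * log10(215.22) = 23.33 dBi

23.33 dBi


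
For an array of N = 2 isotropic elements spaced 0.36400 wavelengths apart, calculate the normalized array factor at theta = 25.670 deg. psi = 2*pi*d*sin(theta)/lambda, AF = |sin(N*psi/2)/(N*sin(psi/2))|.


psi = 2*pi*0.36400*sin(25.670 deg) = 0.9907336 rad
AF = |sin(2*0.9907336/2) / (2*sin(0.9907336/2))| = 0.8798

0.8798


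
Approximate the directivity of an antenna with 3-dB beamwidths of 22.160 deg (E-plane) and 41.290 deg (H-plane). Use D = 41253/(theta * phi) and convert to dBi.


D_linear = 41253 / (22.160 * 41.290) = 45.08592
D_dBi = 10 * log10(45.08592) = 16.54 dBi

16.54 dBi


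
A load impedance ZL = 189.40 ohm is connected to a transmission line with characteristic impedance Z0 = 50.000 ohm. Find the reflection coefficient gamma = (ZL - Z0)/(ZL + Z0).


gamma = (189.40 - 50.000) / (189.40 + 50.000) = 0.5823

0.5823


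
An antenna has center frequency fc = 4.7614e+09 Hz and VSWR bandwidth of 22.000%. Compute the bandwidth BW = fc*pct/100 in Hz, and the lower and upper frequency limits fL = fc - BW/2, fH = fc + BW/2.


BW = 4.7614e+09 * 22.000/100 = 1.047508e+09 Hz
fL = 4.7614e+09 - 1.047508e+09/2 = 4.238e+09 Hz
fH = 4.7614e+09 + 1.047508e+09/2 = 5.285e+09 Hz

BW=1.048e+09 Hz, fL=4.238e+09 Hz, fH=5.285e+09 Hz


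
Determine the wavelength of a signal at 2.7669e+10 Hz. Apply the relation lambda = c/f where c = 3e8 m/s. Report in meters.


lambda = c / f = 3.0000e+08 / 2.7669e+10 = 0.01084 m

0.01084 m


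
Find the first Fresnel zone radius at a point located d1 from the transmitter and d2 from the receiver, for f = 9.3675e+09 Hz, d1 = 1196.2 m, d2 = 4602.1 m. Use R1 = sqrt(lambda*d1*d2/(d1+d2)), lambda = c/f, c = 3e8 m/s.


lambda = c / f = 3.0000e+08 / 9.3675e+09 = 0.03202562 m
R1 = sqrt(0.03202562 * 1196.2 * 4602.1 / (1196.2 + 4602.1)) = 5.514 m

5.514 m


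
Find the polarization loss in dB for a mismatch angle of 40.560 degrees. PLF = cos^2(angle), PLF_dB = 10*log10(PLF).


PLF_linear = cos^2(40.560 deg) = 0.5771828
PLF_dB = 10 * log10(0.5771828) = -2.387 dB

-2.387 dB


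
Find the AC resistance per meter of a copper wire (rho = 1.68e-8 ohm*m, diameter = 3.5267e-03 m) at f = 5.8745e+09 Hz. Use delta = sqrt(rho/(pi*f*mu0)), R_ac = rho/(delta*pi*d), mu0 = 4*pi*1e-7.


delta = sqrt(1.68e-8 / (pi * 5.8745e+09 * 4*pi*1e-7)) = 8.511171e-07 m
R_ac = 1.68e-8 / (8.511171e-07 * pi * 3.5267e-03) = 1.782 ohm/m

1.782 ohm/m


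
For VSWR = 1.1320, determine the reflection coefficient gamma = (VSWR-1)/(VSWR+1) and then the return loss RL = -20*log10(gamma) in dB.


gamma = (1.1320 - 1) / (1.1320 + 1) = 0.06191370
RL = -20 * log10(0.06191370) = 24.16 dB

24.16 dB


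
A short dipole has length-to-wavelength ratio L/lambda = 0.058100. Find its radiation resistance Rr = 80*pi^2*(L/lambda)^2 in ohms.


Rr = 80 * pi^2 * (0.058100)^2 = 80 * 9.869604 * 3.375610e-03 = 2.665 ohm

2.665 ohm


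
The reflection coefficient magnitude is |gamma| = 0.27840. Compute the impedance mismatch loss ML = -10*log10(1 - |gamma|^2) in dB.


ML = -10 * log10(1 - 0.27840^2) = -10 * log10(0.92249344) = 0.3504 dB

0.3504 dB


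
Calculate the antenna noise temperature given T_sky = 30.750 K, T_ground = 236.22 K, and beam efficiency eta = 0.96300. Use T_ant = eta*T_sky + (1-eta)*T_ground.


T_ant = 0.96300 * 30.750 + (1 - 0.96300) * 236.22 = 38.35 K

38.35 K


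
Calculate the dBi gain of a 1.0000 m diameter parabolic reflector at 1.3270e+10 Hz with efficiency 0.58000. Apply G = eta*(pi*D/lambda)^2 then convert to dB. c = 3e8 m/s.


lambda = c / f = 3.0000e+08 / 1.3270e+10 = 0.02260739 m
G_linear = 0.58000 * (pi * 1.0000 / 0.02260739)^2 = 11200.23
G_dBi = 10 * log10(11200.23) = 40.49 dBi

40.49 dBi


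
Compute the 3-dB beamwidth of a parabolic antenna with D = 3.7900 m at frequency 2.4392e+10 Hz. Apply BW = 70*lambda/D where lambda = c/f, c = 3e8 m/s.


lambda = c / f = 3.0000e+08 / 2.4392e+10 = 0.01229911 m
BW = 70 * 0.01229911 / 3.7900 = 0.2272 deg

0.2272 deg


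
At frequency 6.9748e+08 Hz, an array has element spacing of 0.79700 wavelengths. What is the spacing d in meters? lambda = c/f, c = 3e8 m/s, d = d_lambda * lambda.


lambda = c / f = 3.0000e+08 / 6.9748e+08 = 0.4301199 m
d = 0.79700 * 0.4301199 = 0.3428 m

0.3428 m


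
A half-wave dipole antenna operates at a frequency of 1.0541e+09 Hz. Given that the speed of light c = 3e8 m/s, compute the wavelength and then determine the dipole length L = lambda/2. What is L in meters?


lambda = c / f = 3.0000e+08 / 1.0541e+09 = 0.2846030 m
L = lambda / 2 = 0.2846030 / 2 = 0.1423 m

0.1423 m


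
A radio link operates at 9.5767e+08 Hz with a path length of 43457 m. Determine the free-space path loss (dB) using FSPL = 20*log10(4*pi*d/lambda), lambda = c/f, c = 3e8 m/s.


lambda = c / f = 3.0000e+08 / 9.5767e+08 = 0.3132603 m
FSPL = 20 * log10(4*pi*43457/0.3132603) = 124.8 dB

124.8 dB


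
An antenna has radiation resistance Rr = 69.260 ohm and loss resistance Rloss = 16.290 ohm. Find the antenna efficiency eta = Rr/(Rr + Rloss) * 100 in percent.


eta = 69.260 / (69.260 + 16.290) * 100 = 80.96%

80.96%


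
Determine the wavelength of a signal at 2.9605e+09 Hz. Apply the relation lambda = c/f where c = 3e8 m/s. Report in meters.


lambda = c / f = 3.0000e+08 / 2.9605e+09 = 0.1013 m

0.1013 m


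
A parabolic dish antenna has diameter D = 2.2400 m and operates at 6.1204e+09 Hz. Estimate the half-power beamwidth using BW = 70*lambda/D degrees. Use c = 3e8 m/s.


lambda = c / f = 3.0000e+08 / 6.1204e+09 = 0.04901640 m
BW = 70 * 0.04901640 / 2.2400 = 1.532 deg

1.532 deg


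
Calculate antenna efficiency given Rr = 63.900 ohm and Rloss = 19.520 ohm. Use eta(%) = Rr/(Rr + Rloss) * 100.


eta = 63.900 / (63.900 + 19.520) * 100 = 76.60%

76.60%


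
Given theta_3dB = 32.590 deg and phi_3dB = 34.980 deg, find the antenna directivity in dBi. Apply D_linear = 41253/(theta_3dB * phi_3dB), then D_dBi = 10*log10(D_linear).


D_linear = 41253 / (32.590 * 34.980) = 36.18690
D_dBi = 10 * log10(36.18690) = 15.59 dBi

15.59 dBi


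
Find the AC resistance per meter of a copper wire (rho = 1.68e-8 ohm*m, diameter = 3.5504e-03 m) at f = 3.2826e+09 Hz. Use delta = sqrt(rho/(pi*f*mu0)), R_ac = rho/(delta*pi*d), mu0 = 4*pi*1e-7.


delta = sqrt(1.68e-8 / (pi * 3.2826e+09 * 4*pi*1e-7)) = 1.138586e-06 m
R_ac = 1.68e-8 / (1.138586e-06 * pi * 3.5504e-03) = 1.323 ohm/m

1.323 ohm/m


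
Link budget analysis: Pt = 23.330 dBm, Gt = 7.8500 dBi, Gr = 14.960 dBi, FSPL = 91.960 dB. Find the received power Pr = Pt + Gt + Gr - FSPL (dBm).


Pr = 23.330 + 7.8500 + 14.960 - 91.960 = -45.82 dBm

-45.82 dBm


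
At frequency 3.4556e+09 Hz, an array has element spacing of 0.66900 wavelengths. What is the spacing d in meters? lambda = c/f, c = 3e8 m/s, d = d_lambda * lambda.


lambda = c / f = 3.0000e+08 / 3.4556e+09 = 0.08681560 m
d = 0.66900 * 0.08681560 = 0.05808 m

0.05808 m


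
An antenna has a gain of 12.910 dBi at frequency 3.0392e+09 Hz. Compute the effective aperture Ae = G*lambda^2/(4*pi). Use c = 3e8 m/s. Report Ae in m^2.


lambda = c / f = 3.0000e+08 / 3.0392e+09 = 0.09871019 m
G_linear = 10^(12.910/10) = 19.54339
Ae = G_linear * lambda^2 / (4*pi) = 19.54339 * 0.09871019^2 / (4*pi) = 0.01515 m^2

0.01515 m^2


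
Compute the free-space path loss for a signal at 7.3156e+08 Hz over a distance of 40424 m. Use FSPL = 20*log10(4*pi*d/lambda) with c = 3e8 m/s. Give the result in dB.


lambda = c / f = 3.0000e+08 / 7.3156e+08 = 0.4100826 m
FSPL = 20 * log10(4*pi*40424/0.4100826) = 121.9 dB

121.9 dB


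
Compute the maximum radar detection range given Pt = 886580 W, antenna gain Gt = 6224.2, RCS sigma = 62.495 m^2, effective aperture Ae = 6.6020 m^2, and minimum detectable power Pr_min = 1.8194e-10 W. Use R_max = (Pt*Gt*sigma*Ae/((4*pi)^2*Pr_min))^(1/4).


R^4 = 886580*6224.2*62.495*6.6020 / ((4*pi)^2 * 1.8194e-10) = 7.924545e+19
R_max = 7.924545e+19^0.25 = 94350 m

94350 m


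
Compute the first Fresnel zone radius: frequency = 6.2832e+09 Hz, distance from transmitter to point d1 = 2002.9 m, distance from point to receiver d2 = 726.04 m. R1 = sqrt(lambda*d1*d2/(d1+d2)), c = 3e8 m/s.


lambda = c / f = 3.0000e+08 / 6.2832e+09 = 0.04774637 m
R1 = sqrt(0.04774637 * 2002.9 * 726.04 / (2002.9 + 726.04)) = 5.044 m

5.044 m


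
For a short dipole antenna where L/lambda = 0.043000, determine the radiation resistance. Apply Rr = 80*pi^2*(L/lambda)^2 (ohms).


Rr = 80 * pi^2 * (0.043000)^2 = 80 * 9.869604 * 1.849000e-03 = 1.460 ohm

1.460 ohm


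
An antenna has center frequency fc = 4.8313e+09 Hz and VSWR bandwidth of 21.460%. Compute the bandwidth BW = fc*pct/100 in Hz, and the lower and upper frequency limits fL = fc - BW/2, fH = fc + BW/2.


BW = 4.8313e+09 * 21.460/100 = 1.036797e+09 Hz
fL = 4.8313e+09 - 1.036797e+09/2 = 4.313e+09 Hz
fH = 4.8313e+09 + 1.036797e+09/2 = 5.350e+09 Hz

BW=1.037e+09 Hz, fL=4.313e+09 Hz, fH=5.350e+09 Hz


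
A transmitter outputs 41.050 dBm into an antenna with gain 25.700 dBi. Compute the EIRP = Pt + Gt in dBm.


EIRP = Pt + Gt = 41.050 + 25.700 = 66.75 dBm

66.75 dBm


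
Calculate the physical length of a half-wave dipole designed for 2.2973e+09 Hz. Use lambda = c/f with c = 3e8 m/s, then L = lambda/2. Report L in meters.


lambda = c / f = 3.0000e+08 / 2.2973e+09 = 0.1305881 m
L = lambda / 2 = 0.1305881 / 2 = 0.06529 m

0.06529 m


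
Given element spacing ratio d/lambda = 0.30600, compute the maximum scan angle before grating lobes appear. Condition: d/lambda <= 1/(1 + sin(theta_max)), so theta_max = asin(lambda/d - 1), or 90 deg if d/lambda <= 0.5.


lambda/d - 1 = 1/0.30600 - 1 = 2.267974 >= 1
d/lambda <= 0.5, so the array can scan to endfire without grating lobes: theta_max = 90 deg

90 deg


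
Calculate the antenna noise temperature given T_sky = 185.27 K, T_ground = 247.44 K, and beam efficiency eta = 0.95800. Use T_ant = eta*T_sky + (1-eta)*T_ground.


T_ant = 0.95800 * 185.27 + (1 - 0.95800) * 247.44 = 187.9 K

187.9 K


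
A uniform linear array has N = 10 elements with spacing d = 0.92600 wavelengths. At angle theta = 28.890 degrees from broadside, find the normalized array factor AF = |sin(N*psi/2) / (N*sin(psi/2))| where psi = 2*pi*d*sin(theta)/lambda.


psi = 2*pi*0.92600*sin(28.890 deg) = 2.810959 rad
AF = |sin(10*2.810959/2) / (10*sin(2.810959/2))| = 0.1010

0.1010


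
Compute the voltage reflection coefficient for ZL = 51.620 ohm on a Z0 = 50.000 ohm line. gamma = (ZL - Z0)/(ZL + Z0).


gamma = (51.620 - 50.000) / (51.620 + 50.000) = 0.01594

0.01594


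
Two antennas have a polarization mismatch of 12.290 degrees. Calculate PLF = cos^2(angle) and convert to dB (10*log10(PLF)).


PLF_linear = cos^2(12.290 deg) = 0.9546907
PLF_dB = 10 * log10(0.9546907) = -0.2014 dB

-0.2014 dB


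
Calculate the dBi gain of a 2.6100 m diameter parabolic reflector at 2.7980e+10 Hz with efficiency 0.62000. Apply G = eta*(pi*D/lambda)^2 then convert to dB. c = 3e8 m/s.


lambda = c / f = 3.0000e+08 / 2.7980e+10 = 0.01072194 m
G_linear = 0.62000 * (pi * 2.6100 / 0.01072194)^2 = 362598.3
G_dBi = 10 * log10(362598.3) = 55.59 dBi

55.59 dBi


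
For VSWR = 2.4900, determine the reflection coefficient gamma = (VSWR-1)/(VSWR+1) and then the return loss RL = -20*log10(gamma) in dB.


gamma = (2.4900 - 1) / (2.4900 + 1) = 0.4269341
RL = -20 * log10(0.4269341) = 7.393 dB

7.393 dB


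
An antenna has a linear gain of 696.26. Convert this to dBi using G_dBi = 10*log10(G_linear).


G_dBi = 10 * log10(696.26) = 28.43 dBi

28.43 dBi


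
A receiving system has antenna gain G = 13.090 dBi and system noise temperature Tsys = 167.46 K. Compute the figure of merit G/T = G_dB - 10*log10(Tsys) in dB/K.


G/T = 13.090 - 10*log10(167.46) = 13.090 - 22.23911 = -9.149 dB/K

-9.149 dB/K


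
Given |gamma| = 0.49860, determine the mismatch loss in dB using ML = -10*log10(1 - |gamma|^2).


ML = -10 * log10(1 - 0.49860^2) = -10 * log10(0.75139804) = 1.241 dB

1.241 dB


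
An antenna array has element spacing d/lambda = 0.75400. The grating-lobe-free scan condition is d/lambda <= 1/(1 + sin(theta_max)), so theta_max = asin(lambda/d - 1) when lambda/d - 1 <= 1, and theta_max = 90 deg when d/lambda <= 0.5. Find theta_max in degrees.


lambda/d - 1 = 1/0.75400 - 1 = 0.3262599
theta_max = asin(0.3262599) = 19.04 deg

19.04 deg


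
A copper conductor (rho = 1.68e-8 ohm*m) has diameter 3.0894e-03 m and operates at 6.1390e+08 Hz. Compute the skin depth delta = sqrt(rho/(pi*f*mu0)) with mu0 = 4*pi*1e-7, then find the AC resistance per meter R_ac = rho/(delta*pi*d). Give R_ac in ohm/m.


delta = sqrt(1.68e-8 / (pi * 6.1390e+08 * 4*pi*1e-7)) = 2.632849e-06 m
R_ac = 1.68e-8 / (2.632849e-06 * pi * 3.0894e-03) = 0.6574 ohm/m

0.6574 ohm/m


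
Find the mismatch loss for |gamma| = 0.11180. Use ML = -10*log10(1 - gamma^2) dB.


ML = -10 * log10(1 - 0.11180^2) = -10 * log10(0.98750076) = 0.05463 dB

0.05463 dB


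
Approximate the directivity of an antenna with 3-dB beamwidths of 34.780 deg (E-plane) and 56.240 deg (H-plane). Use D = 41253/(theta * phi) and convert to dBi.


D_linear = 41253 / (34.780 * 56.240) = 21.09020
D_dBi = 10 * log10(21.09020) = 13.24 dBi

13.24 dBi


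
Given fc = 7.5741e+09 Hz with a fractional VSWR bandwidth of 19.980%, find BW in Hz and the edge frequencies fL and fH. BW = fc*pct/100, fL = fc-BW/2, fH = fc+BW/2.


BW = 7.5741e+09 * 19.980/100 = 1.513305e+09 Hz
fL = 7.5741e+09 - 1.513305e+09/2 = 6.817e+09 Hz
fH = 7.5741e+09 + 1.513305e+09/2 = 8.331e+09 Hz

BW=1.513e+09 Hz, fL=6.817e+09 Hz, fH=8.331e+09 Hz


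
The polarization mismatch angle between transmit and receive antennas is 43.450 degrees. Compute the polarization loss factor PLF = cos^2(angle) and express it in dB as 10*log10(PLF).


PLF_linear = cos^2(43.450 deg) = 0.5270394
PLF_dB = 10 * log10(0.5270394) = -2.782 dB

-2.782 dB


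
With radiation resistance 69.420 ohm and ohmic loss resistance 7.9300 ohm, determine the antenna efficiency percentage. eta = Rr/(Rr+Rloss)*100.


eta = 69.420 / (69.420 + 7.9300) * 100 = 89.75%

89.75%


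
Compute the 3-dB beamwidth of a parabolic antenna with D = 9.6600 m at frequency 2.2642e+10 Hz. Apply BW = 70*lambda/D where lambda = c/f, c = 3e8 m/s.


lambda = c / f = 3.0000e+08 / 2.2642e+10 = 0.01324971 m
BW = 70 * 0.01324971 / 9.6600 = 0.09601 deg

0.09601 deg


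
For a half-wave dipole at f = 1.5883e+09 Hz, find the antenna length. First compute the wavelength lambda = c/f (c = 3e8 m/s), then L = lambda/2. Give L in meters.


lambda = c / f = 3.0000e+08 / 1.5883e+09 = 0.1888812 m
L = lambda / 2 = 0.1888812 / 2 = 0.09444 m

0.09444 m


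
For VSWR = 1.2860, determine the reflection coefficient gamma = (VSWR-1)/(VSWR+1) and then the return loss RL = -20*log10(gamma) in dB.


gamma = (1.2860 - 1) / (1.2860 + 1) = 0.1251094
RL = -20 * log10(0.1251094) = 18.05 dB

18.05 dB


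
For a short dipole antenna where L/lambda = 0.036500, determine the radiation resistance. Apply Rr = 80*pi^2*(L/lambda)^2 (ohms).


Rr = 80 * pi^2 * (0.036500)^2 = 80 * 9.869604 * 1.332250e-03 = 1.052 ohm

1.052 ohm


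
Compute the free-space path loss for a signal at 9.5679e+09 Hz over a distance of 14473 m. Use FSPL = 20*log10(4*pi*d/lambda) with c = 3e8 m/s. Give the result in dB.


lambda = c / f = 3.0000e+08 / 9.5679e+09 = 0.03135484 m
FSPL = 20 * log10(4*pi*14473/0.03135484) = 135.3 dB

135.3 dB


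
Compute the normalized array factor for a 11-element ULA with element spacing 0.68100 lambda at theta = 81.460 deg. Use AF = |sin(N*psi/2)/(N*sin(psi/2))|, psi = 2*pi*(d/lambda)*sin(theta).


psi = 2*pi*0.68100*sin(81.460 deg) = 4.231407 rad
AF = |sin(11*4.231407/2) / (11*sin(4.231407/2))| = 0.1019

0.1019


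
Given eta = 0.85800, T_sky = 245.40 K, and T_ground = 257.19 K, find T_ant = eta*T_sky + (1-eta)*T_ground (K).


T_ant = 0.85800 * 245.40 + (1 - 0.85800) * 257.19 = 247.1 K

247.1 K


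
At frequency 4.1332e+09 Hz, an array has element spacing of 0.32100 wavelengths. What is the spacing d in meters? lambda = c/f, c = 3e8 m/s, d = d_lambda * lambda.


lambda = c / f = 3.0000e+08 / 4.1332e+09 = 0.07258299 m
d = 0.32100 * 0.07258299 = 0.02330 m

0.02330 m


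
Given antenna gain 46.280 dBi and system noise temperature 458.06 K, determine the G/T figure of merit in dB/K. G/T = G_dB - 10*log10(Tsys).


G/T = 46.280 - 10*log10(458.06) = 46.280 - 26.60922 = 19.67 dB/K

19.67 dB/K


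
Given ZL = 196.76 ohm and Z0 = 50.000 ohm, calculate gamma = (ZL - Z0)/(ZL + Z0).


gamma = (196.76 - 50.000) / (196.76 + 50.000) = 0.5947

0.5947


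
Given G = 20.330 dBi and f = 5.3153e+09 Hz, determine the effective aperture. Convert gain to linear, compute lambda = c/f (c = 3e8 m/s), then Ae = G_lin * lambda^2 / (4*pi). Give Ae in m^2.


lambda = c / f = 3.0000e+08 / 5.3153e+09 = 0.05644084 m
G_linear = 10^(20.330/10) = 107.8947
Ae = G_linear * lambda^2 / (4*pi) = 107.8947 * 0.05644084^2 / (4*pi) = 0.02735 m^2

0.02735 m^2


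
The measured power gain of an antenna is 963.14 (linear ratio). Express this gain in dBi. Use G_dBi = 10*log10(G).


G_dBi = 10 * log10(963.14) = 29.84 dBi

29.84 dBi


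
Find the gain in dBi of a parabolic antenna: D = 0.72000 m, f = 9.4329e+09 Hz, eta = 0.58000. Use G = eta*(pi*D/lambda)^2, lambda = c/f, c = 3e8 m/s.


lambda = c / f = 3.0000e+08 / 9.4329e+09 = 0.03180358 m
G_linear = 0.58000 * (pi * 0.72000 / 0.03180358)^2 = 2933.869
G_dBi = 10 * log10(2933.869) = 34.67 dBi

34.67 dBi


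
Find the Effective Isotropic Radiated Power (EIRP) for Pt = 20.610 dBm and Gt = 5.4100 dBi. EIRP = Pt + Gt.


EIRP = Pt + Gt = 20.610 + 5.4100 = 26.02 dBm

26.02 dBm


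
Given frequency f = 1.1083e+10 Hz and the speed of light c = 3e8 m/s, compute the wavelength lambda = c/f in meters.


lambda = c / f = 3.0000e+08 / 1.1083e+10 = 0.02707 m

0.02707 m


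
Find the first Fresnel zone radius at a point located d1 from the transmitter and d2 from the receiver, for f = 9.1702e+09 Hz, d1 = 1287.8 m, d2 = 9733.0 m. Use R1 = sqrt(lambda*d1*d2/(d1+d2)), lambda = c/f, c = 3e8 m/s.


lambda = c / f = 3.0000e+08 / 9.1702e+09 = 0.03271466 m
R1 = sqrt(0.03271466 * 1287.8 * 9733.0 / (1287.8 + 9733.0)) = 6.100 m

6.100 m


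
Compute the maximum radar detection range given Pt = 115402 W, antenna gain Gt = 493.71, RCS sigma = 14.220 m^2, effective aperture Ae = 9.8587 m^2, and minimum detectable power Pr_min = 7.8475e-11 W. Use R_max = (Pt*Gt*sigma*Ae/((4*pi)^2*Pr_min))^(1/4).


R^4 = 115402*493.71*14.220*9.8587 / ((4*pi)^2 * 7.8475e-11) = 6.445453e+17
R_max = 6.445453e+17^0.25 = 28334 m

28334 m


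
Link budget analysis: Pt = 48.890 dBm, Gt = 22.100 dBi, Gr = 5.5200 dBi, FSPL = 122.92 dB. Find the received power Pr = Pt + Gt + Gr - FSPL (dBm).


Pr = 48.890 + 22.100 + 5.5200 - 122.92 = -46.41 dBm

-46.41 dBm


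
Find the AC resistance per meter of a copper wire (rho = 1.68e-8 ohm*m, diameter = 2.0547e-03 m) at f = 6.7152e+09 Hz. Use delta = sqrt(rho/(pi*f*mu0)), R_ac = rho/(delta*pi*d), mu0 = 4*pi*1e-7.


delta = sqrt(1.68e-8 / (pi * 6.7152e+09 * 4*pi*1e-7)) = 7.960591e-07 m
R_ac = 1.68e-8 / (7.960591e-07 * pi * 2.0547e-03) = 3.269 ohm/m

3.269 ohm/m


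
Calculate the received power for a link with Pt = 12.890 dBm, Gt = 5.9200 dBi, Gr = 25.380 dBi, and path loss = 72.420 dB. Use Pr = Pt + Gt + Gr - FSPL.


Pr = 12.890 + 5.9200 + 25.380 - 72.420 = -28.23 dBm

-28.23 dBm


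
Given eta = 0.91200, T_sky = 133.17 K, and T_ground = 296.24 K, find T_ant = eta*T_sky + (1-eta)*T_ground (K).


T_ant = 0.91200 * 133.17 + (1 - 0.91200) * 296.24 = 147.5 K

147.5 K


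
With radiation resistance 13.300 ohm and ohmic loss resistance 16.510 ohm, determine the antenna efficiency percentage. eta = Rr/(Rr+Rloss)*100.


eta = 13.300 / (13.300 + 16.510) * 100 = 44.62%

44.62%


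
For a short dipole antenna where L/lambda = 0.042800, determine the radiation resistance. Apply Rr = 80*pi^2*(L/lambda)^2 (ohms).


Rr = 80 * pi^2 * (0.042800)^2 = 80 * 9.869604 * 1.831840e-03 = 1.446 ohm

1.446 ohm


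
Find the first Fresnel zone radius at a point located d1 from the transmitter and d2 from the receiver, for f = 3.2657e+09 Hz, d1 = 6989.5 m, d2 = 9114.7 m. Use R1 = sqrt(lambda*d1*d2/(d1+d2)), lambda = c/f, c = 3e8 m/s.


lambda = c / f = 3.0000e+08 / 3.2657e+09 = 0.09186392 m
R1 = sqrt(0.09186392 * 6989.5 * 9114.7 / (6989.5 + 9114.7)) = 19.06 m

19.06 m


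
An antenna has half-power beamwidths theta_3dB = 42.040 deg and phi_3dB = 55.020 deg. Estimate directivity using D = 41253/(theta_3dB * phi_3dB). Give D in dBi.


D_linear = 41253 / (42.040 * 55.020) = 17.83496
D_dBi = 10 * log10(17.83496) = 12.51 dBi

12.51 dBi


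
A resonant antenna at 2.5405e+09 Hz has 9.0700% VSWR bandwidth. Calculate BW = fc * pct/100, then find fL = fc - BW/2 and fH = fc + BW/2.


BW = 2.5405e+09 * 9.0700/100 = 2.304234e+08 Hz
fL = 2.5405e+09 - 2.304234e+08/2 = 2.425e+09 Hz
fH = 2.5405e+09 + 2.304234e+08/2 = 2.656e+09 Hz

BW=2.304e+08 Hz, fL=2.425e+09 Hz, fH=2.656e+09 Hz


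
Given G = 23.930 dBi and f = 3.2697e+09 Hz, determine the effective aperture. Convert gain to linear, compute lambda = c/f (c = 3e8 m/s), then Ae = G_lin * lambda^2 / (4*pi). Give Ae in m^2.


lambda = c / f = 3.0000e+08 / 3.2697e+09 = 0.09175154 m
G_linear = 10^(23.930/10) = 247.1724
Ae = G_linear * lambda^2 / (4*pi) = 247.1724 * 0.09175154^2 / (4*pi) = 0.1656 m^2

0.1656 m^2


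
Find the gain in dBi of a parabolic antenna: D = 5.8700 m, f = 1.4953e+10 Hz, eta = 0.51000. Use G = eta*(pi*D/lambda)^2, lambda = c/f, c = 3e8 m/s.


lambda = c / f = 3.0000e+08 / 1.4953e+10 = 0.02006286 m
G_linear = 0.51000 * (pi * 5.8700 / 0.02006286)^2 = 430884.1
G_dBi = 10 * log10(430884.1) = 56.34 dBi

56.34 dBi


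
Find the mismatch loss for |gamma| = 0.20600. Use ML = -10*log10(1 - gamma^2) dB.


ML = -10 * log10(1 - 0.20600^2) = -10 * log10(0.957564) = 0.1883 dB

0.1883 dB


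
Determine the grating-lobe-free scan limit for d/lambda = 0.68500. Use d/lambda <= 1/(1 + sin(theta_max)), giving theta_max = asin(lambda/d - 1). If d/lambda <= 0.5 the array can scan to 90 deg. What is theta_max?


lambda/d - 1 = 1/0.68500 - 1 = 0.4598540
theta_max = asin(0.4598540) = 27.38 deg

27.38 deg


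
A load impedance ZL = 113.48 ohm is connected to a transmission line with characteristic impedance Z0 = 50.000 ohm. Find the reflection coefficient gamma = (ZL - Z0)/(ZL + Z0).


gamma = (113.48 - 50.000) / (113.48 + 50.000) = 0.3883

0.3883


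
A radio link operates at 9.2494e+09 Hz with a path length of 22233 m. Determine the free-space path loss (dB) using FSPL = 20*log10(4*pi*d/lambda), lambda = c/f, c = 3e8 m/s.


lambda = c / f = 3.0000e+08 / 9.2494e+09 = 0.03243454 m
FSPL = 20 * log10(4*pi*22233/0.03243454) = 138.7 dB

138.7 dB


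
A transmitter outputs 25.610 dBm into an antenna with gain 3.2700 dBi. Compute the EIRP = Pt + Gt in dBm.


EIRP = Pt + Gt = 25.610 + 3.2700 = 28.88 dBm

28.88 dBm


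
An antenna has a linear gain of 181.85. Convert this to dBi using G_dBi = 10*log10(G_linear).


G_dBi = 10 * log10(181.85) = 22.60 dBi

22.60 dBi


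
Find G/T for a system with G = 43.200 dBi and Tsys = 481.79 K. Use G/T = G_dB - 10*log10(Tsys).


G/T = 43.200 - 10*log10(481.79) = 43.200 - 26.82858 = 16.37 dB/K

16.37 dB/K


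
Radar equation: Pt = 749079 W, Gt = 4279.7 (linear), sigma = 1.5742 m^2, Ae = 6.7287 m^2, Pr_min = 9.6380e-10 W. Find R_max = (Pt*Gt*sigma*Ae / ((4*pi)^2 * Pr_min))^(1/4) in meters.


R^4 = 749079*4279.7*1.5742*6.7287 / ((4*pi)^2 * 9.6380e-10) = 2.231133e+17
R_max = 2.231133e+17^0.25 = 21734 m

21734 m


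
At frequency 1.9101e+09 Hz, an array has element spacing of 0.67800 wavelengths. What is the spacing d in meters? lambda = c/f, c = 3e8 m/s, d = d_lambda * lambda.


lambda = c / f = 3.0000e+08 / 1.9101e+09 = 0.1570598 m
d = 0.67800 * 0.1570598 = 0.1065 m

0.1065 m


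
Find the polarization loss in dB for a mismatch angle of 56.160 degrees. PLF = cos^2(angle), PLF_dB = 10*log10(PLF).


PLF_linear = cos^2(56.160 deg) = 0.3101105
PLF_dB = 10 * log10(0.3101105) = -5.085 dB

-5.085 dB


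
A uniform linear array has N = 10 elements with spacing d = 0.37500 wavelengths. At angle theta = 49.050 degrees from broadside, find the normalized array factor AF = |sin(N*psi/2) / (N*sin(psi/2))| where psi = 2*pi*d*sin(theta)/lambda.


psi = 2*pi*0.37500*sin(49.050 deg) = 1.779591 rad
AF = |sin(10*1.779591/2) / (10*sin(1.779591/2))| = 0.06471

0.06471


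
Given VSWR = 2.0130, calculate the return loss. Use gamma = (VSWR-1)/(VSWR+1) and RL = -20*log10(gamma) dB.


gamma = (2.0130 - 1) / (2.0130 + 1) = 0.3362098
RL = -20 * log10(0.3362098) = 9.468 dB

9.468 dB


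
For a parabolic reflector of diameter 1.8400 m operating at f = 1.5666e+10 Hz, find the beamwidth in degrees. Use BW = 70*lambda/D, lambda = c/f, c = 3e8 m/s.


lambda = c / f = 3.0000e+08 / 1.5666e+10 = 0.01914975 m
BW = 70 * 0.01914975 / 1.8400 = 0.7285 deg

0.7285 deg


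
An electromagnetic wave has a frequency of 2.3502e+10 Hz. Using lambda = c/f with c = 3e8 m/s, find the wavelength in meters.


lambda = c / f = 3.0000e+08 / 2.3502e+10 = 0.01276 m

0.01276 m


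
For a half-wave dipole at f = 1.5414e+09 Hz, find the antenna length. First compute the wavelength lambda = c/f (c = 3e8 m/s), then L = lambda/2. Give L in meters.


lambda = c / f = 3.0000e+08 / 1.5414e+09 = 0.1946283 m
L = lambda / 2 = 0.1946283 / 2 = 0.09731 m

0.09731 m


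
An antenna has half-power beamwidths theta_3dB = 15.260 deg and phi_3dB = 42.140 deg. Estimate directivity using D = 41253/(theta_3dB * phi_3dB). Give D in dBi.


D_linear = 41253 / (15.260 * 42.140) = 64.15145
D_dBi = 10 * log10(64.15145) = 18.07 dBi

18.07 dBi


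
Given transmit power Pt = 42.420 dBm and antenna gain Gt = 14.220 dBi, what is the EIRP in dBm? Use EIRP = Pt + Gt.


EIRP = Pt + Gt = 42.420 + 14.220 = 56.64 dBm

56.64 dBm


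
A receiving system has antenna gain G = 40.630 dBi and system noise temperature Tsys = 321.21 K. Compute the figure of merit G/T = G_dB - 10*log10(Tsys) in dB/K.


G/T = 40.630 - 10*log10(321.21) = 40.630 - 25.06789 = 15.56 dB/K

15.56 dB/K


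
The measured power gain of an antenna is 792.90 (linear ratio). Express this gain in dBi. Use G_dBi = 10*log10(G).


G_dBi = 10 * log10(792.90) = 28.99 dBi

28.99 dBi


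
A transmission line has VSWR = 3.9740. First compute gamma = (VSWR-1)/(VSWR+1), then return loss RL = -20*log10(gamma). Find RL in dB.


gamma = (3.9740 - 1) / (3.9740 + 1) = 0.5979091
RL = -20 * log10(0.5979091) = 4.467 dB

4.467 dB


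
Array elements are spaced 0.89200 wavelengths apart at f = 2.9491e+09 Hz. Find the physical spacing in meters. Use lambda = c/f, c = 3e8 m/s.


lambda = c / f = 3.0000e+08 / 2.9491e+09 = 0.1017260 m
d = 0.89200 * 0.1017260 = 0.09074 m

0.09074 m


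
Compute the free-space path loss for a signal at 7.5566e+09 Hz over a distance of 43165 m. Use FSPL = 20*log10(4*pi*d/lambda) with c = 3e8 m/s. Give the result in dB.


lambda = c / f = 3.0000e+08 / 7.5566e+09 = 0.03970039 m
FSPL = 20 * log10(4*pi*43165/0.03970039) = 142.7 dB

142.7 dB


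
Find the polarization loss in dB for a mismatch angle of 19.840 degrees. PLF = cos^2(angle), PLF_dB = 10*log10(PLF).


PLF_linear = cos^2(19.840 deg) = 0.8848112
PLF_dB = 10 * log10(0.8848112) = -0.5315 dB

-0.5315 dB


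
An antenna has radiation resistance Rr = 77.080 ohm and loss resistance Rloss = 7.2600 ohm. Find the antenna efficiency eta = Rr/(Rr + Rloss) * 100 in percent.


eta = 77.080 / (77.080 + 7.2600) * 100 = 91.39%

91.39%


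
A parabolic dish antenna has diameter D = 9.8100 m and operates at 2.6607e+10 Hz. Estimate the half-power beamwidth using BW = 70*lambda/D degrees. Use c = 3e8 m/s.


lambda = c / f = 3.0000e+08 / 2.6607e+10 = 0.01127523 m
BW = 70 * 0.01127523 / 9.8100 = 0.08046 deg

0.08046 deg


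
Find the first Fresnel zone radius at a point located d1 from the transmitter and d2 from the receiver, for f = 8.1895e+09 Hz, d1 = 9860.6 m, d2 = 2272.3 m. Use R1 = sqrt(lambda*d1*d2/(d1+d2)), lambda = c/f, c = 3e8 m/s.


lambda = c / f = 3.0000e+08 / 8.1895e+09 = 0.03663227 m
R1 = sqrt(0.03663227 * 9860.6 * 2272.3 / (9860.6 + 2272.3)) = 8.225 m

8.225 m


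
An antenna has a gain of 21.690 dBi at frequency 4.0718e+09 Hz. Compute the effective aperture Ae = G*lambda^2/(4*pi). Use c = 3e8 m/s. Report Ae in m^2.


lambda = c / f = 3.0000e+08 / 4.0718e+09 = 0.07367749 m
G_linear = 10^(21.690/10) = 147.5707
Ae = G_linear * lambda^2 / (4*pi) = 147.5707 * 0.07367749^2 / (4*pi) = 0.06375 m^2

0.06375 m^2


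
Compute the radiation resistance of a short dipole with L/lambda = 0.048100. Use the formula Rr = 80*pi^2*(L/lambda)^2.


Rr = 80 * pi^2 * (0.048100)^2 = 80 * 9.869604 * 2.313610e-03 = 1.827 ohm

1.827 ohm


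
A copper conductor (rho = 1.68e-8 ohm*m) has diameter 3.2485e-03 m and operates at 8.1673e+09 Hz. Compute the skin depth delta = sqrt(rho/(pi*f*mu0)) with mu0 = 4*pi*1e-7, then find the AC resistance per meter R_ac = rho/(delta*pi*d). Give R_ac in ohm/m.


delta = sqrt(1.68e-8 / (pi * 8.1673e+09 * 4*pi*1e-7)) = 7.218310e-07 m
R_ac = 1.68e-8 / (7.218310e-07 * pi * 3.2485e-03) = 2.281 ohm/m

2.281 ohm/m


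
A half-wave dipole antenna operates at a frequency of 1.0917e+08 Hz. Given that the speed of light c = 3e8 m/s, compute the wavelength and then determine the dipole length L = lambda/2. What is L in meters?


lambda = c / f = 3.0000e+08 / 1.0917e+08 = 2.748008 m
L = lambda / 2 = 2.748008 / 2 = 1.374 m

1.374 m


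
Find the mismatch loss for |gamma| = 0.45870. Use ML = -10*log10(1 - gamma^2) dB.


ML = -10 * log10(1 - 0.45870^2) = -10 * log10(0.78959431) = 1.026 dB

1.026 dB


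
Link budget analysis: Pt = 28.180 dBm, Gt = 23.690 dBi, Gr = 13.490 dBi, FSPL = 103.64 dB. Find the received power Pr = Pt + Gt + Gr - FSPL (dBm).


Pr = 28.180 + 23.690 + 13.490 - 103.64 = -38.28 dBm

-38.28 dBm


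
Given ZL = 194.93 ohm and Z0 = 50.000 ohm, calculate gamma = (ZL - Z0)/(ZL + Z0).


gamma = (194.93 - 50.000) / (194.93 + 50.000) = 0.5917

0.5917


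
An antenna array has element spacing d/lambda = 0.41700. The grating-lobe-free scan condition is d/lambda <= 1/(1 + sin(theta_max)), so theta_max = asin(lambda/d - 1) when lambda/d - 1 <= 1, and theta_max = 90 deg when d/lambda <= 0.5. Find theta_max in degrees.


lambda/d - 1 = 1/0.41700 - 1 = 1.398082 >= 1
d/lambda <= 0.5, so the array can scan to endfire without grating lobes: theta_max = 90 deg

90 deg


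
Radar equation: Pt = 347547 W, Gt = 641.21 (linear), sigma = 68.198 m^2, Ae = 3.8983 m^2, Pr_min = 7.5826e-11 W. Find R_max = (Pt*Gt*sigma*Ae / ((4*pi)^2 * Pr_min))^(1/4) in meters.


R^4 = 347547*641.21*68.198*3.8983 / ((4*pi)^2 * 7.5826e-11) = 4.947922e+18
R_max = 4.947922e+18^0.25 = 47163 m

47163 m


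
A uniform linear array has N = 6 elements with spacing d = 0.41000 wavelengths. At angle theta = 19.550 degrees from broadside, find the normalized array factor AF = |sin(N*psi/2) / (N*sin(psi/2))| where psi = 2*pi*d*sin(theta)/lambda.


psi = 2*pi*0.41000*sin(19.550 deg) = 0.8620406 rad
AF = |sin(6*0.8620406/2) / (6*sin(0.8620406/2))| = 0.2104

0.2104
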